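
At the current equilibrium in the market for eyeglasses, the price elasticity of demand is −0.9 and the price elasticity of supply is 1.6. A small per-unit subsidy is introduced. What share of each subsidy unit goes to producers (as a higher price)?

Producer share = 0.36

For a small subsidy around the equilibrium, the benefit split depends on the relative slopes, which at a point are proportional to the elasticities.
Buyer share = εs/(εs + |εd|) = 1.6/(1.6 + 0.9) = 0.64; seller share = |εd|/(εs + |εd|) = 0.36.
So producers capture 0.36 of the subsidy.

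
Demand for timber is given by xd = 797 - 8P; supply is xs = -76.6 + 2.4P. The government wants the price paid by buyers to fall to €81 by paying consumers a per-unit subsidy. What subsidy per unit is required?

At a buyer price of 81, quantity demanded is 797 − 8·81 = 149.
Sellers supply 149 only when they receive Ps with -76.6 + 2.4·Ps = 149, i.e. Ps = 94.
s = Ps − Pb = 94 − 81 = 13.

Required subsidy s = €13 per unit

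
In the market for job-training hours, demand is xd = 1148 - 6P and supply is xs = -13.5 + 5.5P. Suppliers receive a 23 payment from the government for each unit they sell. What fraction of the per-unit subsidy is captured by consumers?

Consumer share = 11/23

Pre-subsidy: 1148 - 6P = -13.5 + 5.5P gives P* = 101, x* = 542.
With the subsidy, sellers receive Ps = Pb + 23 for each unit, where Pb is the price buyers pay.
Supply in terms of Pb becomes xs = -13.5 + 5.5(Pb + 23) = 113 + 5.5Pb. Setting this equal to demand: 1148 - 6Pb = 113 + 5.5Pb, so Pb = 90.
Sellers receive Ps = 90 + 23 = 113; x' = 1148 − 6·90 = 608.
Buyers' price falls by P* − Pb = 101 − 90 = 11; sellers' price rises by Ps − P* = 113 − 101 = 12.
So consumers capture 11/23 = 11/23 of each unit of subsidy.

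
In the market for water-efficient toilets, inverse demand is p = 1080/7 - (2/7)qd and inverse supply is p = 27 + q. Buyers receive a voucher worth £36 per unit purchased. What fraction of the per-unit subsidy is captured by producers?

Producer share = 7/9

Pre-subsidy: 1080/7 - (2/7)q = 27 + q gives q* = 99 and p* = 126.
With the rebate, buyers effectively pay pb = ps − 36, where ps is the price sellers receive.
On the curves, pb = 1080/7 - (2/7)q and ps = 27 + q; the wedge ps − pb = 36 gives 27 + q − (1080/7 - (2/7)q) = 36, so q' = 127.
Then pb = 1080/7 − (2/7)·127 = 118 and ps = 27 + 1·127 = 154.
Buyers' price falls by p* − pb = 126 − 118 = 8; sellers' price rises by ps − p* = 154 − 126 = 28.
So producers capture 28/36 = 7/9 of each unit of subsidy.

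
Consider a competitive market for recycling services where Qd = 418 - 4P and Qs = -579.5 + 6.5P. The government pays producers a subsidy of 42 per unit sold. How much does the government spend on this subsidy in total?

Pre-subsidy: 418 - 4P = -579.5 + 6.5P gives P* = 95, Q* = 38.
With the subsidy, sellers receive Ps = Pb + 42 for each unit, where Pb is the price buyers pay.
Supply in terms of Pb becomes Qs = -579.5 + 6.5(Pb + 42) = -306.5 + 6.5Pb. Setting this equal to demand: 418 - 4Pb = -306.5 + 6.5Pb, so Pb = 69.
Sellers receive Ps = 69 + 42 = 111; Q' = 418 − 4·69 = 142.
Government outlay = subsidy × quantity = 42 × 142 = 5964.

Government cost = 5964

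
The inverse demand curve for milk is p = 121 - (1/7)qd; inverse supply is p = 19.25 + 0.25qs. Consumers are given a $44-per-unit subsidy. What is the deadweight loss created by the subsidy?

Pre-subsidy: 121 - (1/7)q = 19.25 + 0.25q gives q* = 259 and p* = 84.
With the rebate, buyers effectively pay pb = ps − 44, where ps is the price sellers receive.
On the curves, pb = 121 - (1/7)q and ps = 19.25 + 0.25q; the wedge ps − pb = 44 gives 19.25 + 0.25q − (121 - (1/7)q) = 44, so q' = 371.
Then pb = 121 − (1/7)·371 = 68 and ps = 19.25 + 0.25·371 = 112.
The subsidy expands output by 371 − 259 = 112 past the efficient level; on those units the gap between marginal cost and willingness to pay runs from 0 up to 44.
DWL = ½ × 44 × 112 = 2464.

Deadweight loss = $2464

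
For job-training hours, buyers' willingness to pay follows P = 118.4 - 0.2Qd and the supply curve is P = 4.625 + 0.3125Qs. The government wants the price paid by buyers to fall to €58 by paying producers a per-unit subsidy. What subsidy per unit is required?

Required subsidy s = €41 per unit

At a buyer price of 58, quantity demanded is 592 − 5·58 = 302.
Sellers supply 302 only when they receive Ps = 4.625 + 0.3125·302 = 99.
s = Ps − Pb = 99 − 58 = 41.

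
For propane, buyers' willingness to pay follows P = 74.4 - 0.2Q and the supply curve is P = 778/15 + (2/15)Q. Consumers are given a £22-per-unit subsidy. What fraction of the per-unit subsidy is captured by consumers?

Consumer share = 0.6

Pre-subsidy: 74.4 - 0.2Q = 778/15 + (2/15)Q gives Q* = 67.6 and P* = 60.88.
With the rebate, buyers effectively pay Pb = Ps − 22, where Ps is the price sellers receive.
On the curves, Pb = 74.4 - 0.2Q and Ps = 778/15 + (2/15)Q; the wedge Ps − Pb = 22 gives 778/15 + (2/15)Q − (74.4 - 0.2Q) = 22, so Q' = 133.6.
Then Pb = 74.4 − 0.2·133.6 = 47.68 and Ps = 778/15 + (2/15)·133.6 = 69.68.
Buyers' price falls by P* − Pb = 60.88 − 47.68 = 13.2; sellers' price rises by Ps − P* = 69.68 − 60.88 = 8.8.
So consumers capture 13.2/22 = 0.6 of each unit of subsidy.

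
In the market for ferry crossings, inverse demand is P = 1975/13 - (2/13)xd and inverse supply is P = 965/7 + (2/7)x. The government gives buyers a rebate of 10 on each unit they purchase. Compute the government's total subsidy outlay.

Government cost = 547.5

Pre-subsidy: 1975/13 - (2/13)x = 965/7 + (2/7)x gives x* = 32 and P* = 147.
With the rebate, buyers effectively pay Pb = Ps − 10, where Ps is the price sellers receive.
On the curves, Pb = 1975/13 - (2/13)x and Ps = 965/7 + (2/7)x; the wedge Ps − Pb = 10 gives 965/7 + (2/7)x − (1975/13 - (2/13)x) = 10, so x' = 54.75.
Then Pb = 1975/13 − (2/13)·54.75 = 143.5 and Ps = 965/7 + (2/7)·54.75 = 153.5.
Government outlay = subsidy × quantity = 10 × 54.75 = 547.5.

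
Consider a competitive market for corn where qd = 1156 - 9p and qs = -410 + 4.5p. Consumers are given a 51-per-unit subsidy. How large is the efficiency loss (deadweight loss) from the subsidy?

Pre-subsidy: 1156 - 9p = -410 + 4.5p gives p* = 116, q* = 112.
With the rebate, buyers effectively pay pb = ps − 51, where ps is the price sellers receive.
Demand in terms of ps becomes qd = 1156 − 9(ps − 51) = 1615 - 9ps. Setting this equal to supply: 1615 - 9ps = -410 + 4.5ps, so ps = 150.
Buyers pay pb = 150 − 51 = 99; q' = -410 + 4.5·150 = 265.
The subsidy expands output by 265 − 112 = 153 past the efficient level; on those units the gap between marginal cost and willingness to pay runs from 0 up to 51.
DWL = ½ × 51 × 153 = 3901.5.

Deadweight loss = 3901.5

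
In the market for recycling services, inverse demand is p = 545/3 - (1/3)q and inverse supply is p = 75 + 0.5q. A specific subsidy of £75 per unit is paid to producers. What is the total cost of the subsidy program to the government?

Government cost = £16350

Pre-subsidy: 545/3 - (1/3)q = 75 + 0.5q gives q* = 128 and p* = 139.
With the subsidy, sellers receive ps = pb + 75 for each unit, where pb is the price buyers pay.
On the curves, pb = 545/3 - (1/3)q and ps = 75 + 0.5q; the wedge ps − pb = 75 gives 75 + 0.5q − (545/3 - (1/3)q) = 75, so q' = 218.
Then pb = 545/3 − (1/3)·218 = 109 and ps = 75 + 0.5·218 = 184.
Government outlay = subsidy × quantity = 75 × 218 = 16350.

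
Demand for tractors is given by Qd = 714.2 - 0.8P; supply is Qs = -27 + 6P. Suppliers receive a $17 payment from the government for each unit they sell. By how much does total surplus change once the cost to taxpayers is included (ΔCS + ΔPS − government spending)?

Net change in total surplus = -$102

Pre-subsidy: 714.2 - 0.8P = -27 + 6P gives P* = 109, Q* = 627.
With the subsidy, sellers receive Ps = Pb + 17 for each unit, where Pb is the price buyers pay.
Supply in terms of Pb becomes Qs = -27 + 6(Pb + 17) = 75 + 6Pb. Setting this equal to demand: 714.2 - 0.8Pb = 75 + 6Pb, so Pb = 94.
Sellers receive Ps = 94 + 17 = 111; Q' = 714.2 − 0.8·94 = 639.
ΔCS = ½(627 + 639)(109 − 94) = 9495; ΔPS = ½(627 + 639)(111 − 109) = 1266.
Government spending = 17 × 639 = 10863.
Net change = 9495 + 1266 − 10863 = -102. The loss equals the DWL triangle ½·17·12.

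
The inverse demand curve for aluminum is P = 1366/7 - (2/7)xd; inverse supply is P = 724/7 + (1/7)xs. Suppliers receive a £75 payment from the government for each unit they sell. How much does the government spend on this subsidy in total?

Pre-subsidy: 1366/7 - (2/7)x = 724/7 + (1/7)x gives x* = 214 and P* = 134.
With the subsidy, sellers receive Ps = Pb + 75 for each unit, where Pb is the price buyers pay.
On the curves, Pb = 1366/7 - (2/7)x and Ps = 724/7 + (1/7)x; the wedge Ps − Pb = 75 gives 724/7 + (1/7)x − (1366/7 - (2/7)x) = 75, so x' = 389.
Then Pb = 1366/7 − (2/7)·389 = 84 and Ps = 724/7 + (1/7)·389 = 159.
Government outlay = subsidy × quantity = 75 × 389 = 29175.

Government cost = £29175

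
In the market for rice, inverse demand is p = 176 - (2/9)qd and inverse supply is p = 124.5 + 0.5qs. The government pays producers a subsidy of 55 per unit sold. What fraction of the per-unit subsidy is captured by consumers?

Pre-subsidy: 176 - (2/9)q = 124.5 + 0.5q gives q* = 927/13 and p* = 2082/13.
With the subsidy, sellers receive ps = pb + 55 for each unit, where pb is the price buyers pay.
On the curves, pb = 176 - (2/9)q and ps = 124.5 + 0.5q; the wedge ps − pb = 55 gives 124.5 + 0.5q − (176 - (2/9)q) = 55, so q' = 1917/13.
Then pb = 176 − (2/9)·(1917/13) = 1862/13 and ps = 124.5 + 0.5·(1917/13) = 2577/13.
Buyers' price falls by p* − pb = 2082/13 − 1862/13 = 220/13; sellers' price rises by ps − p* = 2577/13 − 2082/13 = 495/13.
So consumers capture (220/13)/55 = 4/13 of each unit of subsidy.

Consumer share = 4/13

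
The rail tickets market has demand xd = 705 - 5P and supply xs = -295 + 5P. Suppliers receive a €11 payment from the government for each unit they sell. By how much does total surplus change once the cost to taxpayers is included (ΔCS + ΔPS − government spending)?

Net change in total surplus = -€151.25

Pre-subsidy: 705 - 5P = -295 + 5P gives P* = 100, x* = 205.
With the subsidy, sellers receive Ps = Pb + 11 for each unit, where Pb is the price buyers pay.
Supply in terms of Pb becomes xs = -295 + 5(Pb + 11) = -240 + 5Pb. Setting this equal to demand: 705 - 5Pb = -240 + 5Pb, so Pb = 94.5.
Sellers receive Ps = 94.5 + 11 = 105.5; x' = 705 − 5·94.5 = 232.5.
ΔCS = ½(205 + 232.5)(100 − 94.5) = 1203.125; ΔPS = ½(205 + 232.5)(105.5 − 100) = 1203.125.
Government spending = 11 × 232.5 = 2557.5.
Net change = 1203.125 + 1203.125 − 2557.5 = -151.25. The loss equals the DWL triangle ½·11·27.5.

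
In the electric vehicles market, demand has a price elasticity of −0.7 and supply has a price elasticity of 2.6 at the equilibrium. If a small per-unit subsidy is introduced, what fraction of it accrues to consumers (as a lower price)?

For a small subsidy around the equilibrium, the benefit split depends on the relative slopes, which at a point are proportional to the elasticities.
Buyer share = εs/(εs + |εd|) = 2.6/(2.6 + 0.7) = 26/33; seller share = |εd|/(εs + |εd|) = 7/33.

Consumer share = 26/33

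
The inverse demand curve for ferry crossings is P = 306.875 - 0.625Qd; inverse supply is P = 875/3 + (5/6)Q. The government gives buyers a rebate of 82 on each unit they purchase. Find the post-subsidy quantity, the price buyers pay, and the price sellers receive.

Q' = 2333/35; buyers pay 3713/14; sellers receive 4861/14

Pre-subsidy: 306.875 - 0.625Q = 875/3 + (5/6)Q gives Q* = 73/7 and P* = 4205/14.
With the rebate, buyers effectively pay Pb = Ps − 82, where Ps is the price sellers receive.
On the curves, Pb = 306.875 - 0.625Q and Ps = 875/3 + (5/6)Q; the wedge Ps − Pb = 82 gives 875/3 + (5/6)Q − (306.875 - 0.625Q) = 82, so Q' = 2333/35.
Then Pb = 306.875 − 0.625·(2333/35) = 3713/14 and Ps = 875/3 + (5/6)·(2333/35) = 4861/14.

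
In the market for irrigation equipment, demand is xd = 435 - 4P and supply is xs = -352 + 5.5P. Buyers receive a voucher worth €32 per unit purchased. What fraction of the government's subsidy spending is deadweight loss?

DWL / government spending = 64/307

Pre-subsidy: 435 - 4P = -352 + 5.5P gives P* = 1574/19, x* = 1969/19.
With the rebate, buyers effectively pay Pb = Ps − 32, where Ps is the price sellers receive.
Demand in terms of Ps becomes xd = 435 − 4(Ps − 32) = 563 - 4Ps. Setting this equal to supply: 563 - 4Ps = -352 + 5.5Ps, so Ps = 1830/19.
Buyers pay Pb = 1830/19 − 32 = 1222/19; x' = -352 + 5.5·(1830/19) = 3377/19.
ΔCS = ½(1969/19 + 3377/19)(1574/19 − 1222/19) = 940896/361; ΔPS = ½(1969/19 + 3377/19)(1830/19 − 1574/19) = 684288/361.
Government spending = 32 × 3377/19 = 108064/19.
DWL = ½ × 32 × (3377/19 − 1969/19) = 22528/19; fraction = (22528/19) / (108064/19) = 64/307.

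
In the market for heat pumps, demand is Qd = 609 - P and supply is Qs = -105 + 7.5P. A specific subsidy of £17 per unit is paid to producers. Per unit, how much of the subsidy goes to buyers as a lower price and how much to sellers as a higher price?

Buyers gain £15 per unit; sellers gain £2 per unit

Pre-subsidy: 609 - P = -105 + 7.5P gives P* = 84, Q* = 525.
With the subsidy, sellers receive Ps = Pb + 17 for each unit, where Pb is the price buyers pay.
Supply in terms of Pb becomes Qs = -105 + 7.5(Pb + 17) = 22.5 + 7.5Pb. Setting this equal to demand: 609 - Pb = 22.5 + 7.5Pb, so Pb = 69.
Sellers receive Ps = 69 + 17 = 86; Q' = 609 − 1·69 = 540.
Buyers' price falls by P* − Pb = 84 − 69 = 15; sellers' price rises by Ps − P* = 86 − 84 = 2.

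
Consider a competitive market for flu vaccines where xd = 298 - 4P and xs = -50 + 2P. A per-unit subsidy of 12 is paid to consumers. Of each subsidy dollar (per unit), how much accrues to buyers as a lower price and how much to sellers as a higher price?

Pre-subsidy: 298 - 4P = -50 + 2P gives P* = 58, x* = 66.
With the rebate, buyers effectively pay Pb = Ps − 12, where Ps is the price sellers receive.
Demand in terms of Ps becomes xd = 298 − 4(Ps − 12) = 346 - 4Ps. Setting this equal to supply: 346 - 4Ps = -50 + 2Ps, so Ps = 66.
Buyers pay Pb = 66 − 12 = 54; x' = -50 + 2·66 = 82.
Buyers' price falls by P* − Pb = 58 − 54 = 4; sellers' price rises by Ps − P* = 66 − 58 = 8.

Buyers gain 4 per unit; sellers gain 8 per unit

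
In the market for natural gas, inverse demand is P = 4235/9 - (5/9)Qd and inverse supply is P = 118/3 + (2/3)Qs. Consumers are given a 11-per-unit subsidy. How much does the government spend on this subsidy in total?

Government cost = 3980

Pre-subsidy: 4235/9 - (5/9)Q = 118/3 + (2/3)Q gives Q* = 3881/11 and P* = 3020/11.
With the rebate, buyers effectively pay Pb = Ps − 11, where Ps is the price sellers receive.
On the curves, Pb = 4235/9 - (5/9)Q and Ps = 118/3 + (2/3)Q; the wedge Ps − Pb = 11 gives 118/3 + (2/3)Q − (4235/9 - (5/9)Q) = 11, so Q' = 3980/11.
Then Pb = 4235/9 − (5/9)·(3980/11) = 2965/11 and Ps = 118/3 + (2/3)·(3980/11) = 3086/11.
Government outlay = subsidy × quantity = 11 × 3980/11 = 3980.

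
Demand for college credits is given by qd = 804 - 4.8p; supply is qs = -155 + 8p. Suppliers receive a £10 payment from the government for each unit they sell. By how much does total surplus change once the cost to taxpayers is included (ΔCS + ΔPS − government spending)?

Pre-subsidy: 804 - 4.8p = -155 + 8p gives p* = 74.921875, q* = 444.375.
With the subsidy, sellers receive ps = pb + 10 for each unit, where pb is the price buyers pay.
Supply in terms of pb becomes qs = -155 + 8(pb + 10) = -75 + 8pb. Setting this equal to demand: 804 - 4.8pb = -75 + 8pb, so pb = 68.671875.
Sellers receive ps = 68.671875 + 10 = 78.671875; q' = 804 − 4.8·68.671875 = 474.375.
ΔCS = ½(444.375 + 474.375)(74.921875 − 68.671875) = 2871.09375; ΔPS = ½(444.375 + 474.375)(78.671875 − 74.921875) = 1722.65625.
Government spending = 10 × 474.375 = 4743.75.
Net change = 2871.09375 + 1722.65625 − 4743.75 = -150. The loss equals the DWL triangle ½·10·30.

Net change in total surplus = -£150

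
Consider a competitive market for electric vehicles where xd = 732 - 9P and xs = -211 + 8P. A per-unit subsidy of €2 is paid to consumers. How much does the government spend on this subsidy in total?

Pre-subsidy: 732 - 9P = -211 + 8P gives P* = 943/17, x* = 3957/17.
With the rebate, buyers effectively pay Pb = Ps − 2, where Ps is the price sellers receive.
Demand in terms of Ps becomes xd = 732 − 9(Ps − 2) = 750 - 9Ps. Setting this equal to supply: 750 - 9Ps = -211 + 8Ps, so Ps = 961/17.
Buyers pay Pb = 961/17 − 2 = 927/17; x' = -211 + 8·(961/17) = 4101/17.
Government outlay = subsidy × quantity = 2 × 4101/17 = 8202/17.

Government cost = 8202/17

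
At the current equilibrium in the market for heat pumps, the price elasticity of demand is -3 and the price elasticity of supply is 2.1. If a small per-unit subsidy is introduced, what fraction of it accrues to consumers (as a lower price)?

For a small subsidy around the equilibrium, the benefit split depends on the relative slopes, which at a point are proportional to the elasticities.
Buyer share = εs/(εs + |εd|) = 2.1/(2.1 + 3) = 7/17; seller share = |εd|/(εs + |εd|) = 10/17.

Consumer share = 7/17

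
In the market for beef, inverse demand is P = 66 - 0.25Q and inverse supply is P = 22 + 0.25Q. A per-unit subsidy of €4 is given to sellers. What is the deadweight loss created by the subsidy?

Deadweight loss = €16

Pre-subsidy: 66 - 0.25Q = 22 + 0.25Q gives Q* = 88 and P* = 44.
With the subsidy, sellers receive Ps = Pb + 4 for each unit, where Pb is the price buyers pay.
On the curves, Pb = 66 - 0.25Q and Ps = 22 + 0.25Q; the wedge Ps − Pb = 4 gives 22 + 0.25Q − (66 - 0.25Q) = 4, so Q' = 96.
Then Pb = 66 − 0.25·96 = 42 and Ps = 22 + 0.25·96 = 46.
The subsidy expands output by 96 − 88 = 8 past the efficient level; on those units the gap between marginal cost and willingness to pay runs from 0 up to 4.
DWL = ½ × 4 × 8 = 16.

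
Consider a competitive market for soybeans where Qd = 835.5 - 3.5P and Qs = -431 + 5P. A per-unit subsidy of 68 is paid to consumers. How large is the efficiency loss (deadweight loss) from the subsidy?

Deadweight loss = 4760

Pre-subsidy: 835.5 - 3.5P = -431 + 5P gives P* = 149, Q* = 314.
With the rebate, buyers effectively pay Pb = Ps − 68, where Ps is the price sellers receive.
Demand in terms of Ps becomes Qd = 835.5 − 3.5(Ps − 68) = 1073.5 - 3.5Ps. Setting this equal to supply: 1073.5 - 3.5Ps = -431 + 5Ps, so Ps = 177.
Buyers pay Pb = 177 − 68 = 109; Q' = -431 + 5·177 = 454.
The subsidy expands output by 454 − 314 = 140 past the efficient level; on those units the gap between marginal cost and willingness to pay runs from 0 up to 68.
DWL = ½ × 68 × 140 = 4760.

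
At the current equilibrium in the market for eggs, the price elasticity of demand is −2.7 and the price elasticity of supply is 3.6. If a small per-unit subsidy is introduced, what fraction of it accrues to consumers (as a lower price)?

For a small subsidy around the equilibrium, the benefit split depends on the relative slopes, which at a point are proportional to the elasticities.
Buyer share = εs/(εs + |εd|) = 3.6/(3.6 + 2.7) = 4/7; seller share = |εd|/(εs + |εd|) = 3/7.

Consumer share = 4/7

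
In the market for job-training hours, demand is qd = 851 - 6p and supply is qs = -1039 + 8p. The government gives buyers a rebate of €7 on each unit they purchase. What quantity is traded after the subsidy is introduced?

Pre-subsidy: 851 - 6p = -1039 + 8p gives p* = 135, q* = 41.
With the rebate, buyers effectively pay pb = ps − 7, where ps is the price sellers receive.
Demand in terms of ps becomes qd = 851 − 6(ps − 7) = 893 - 6ps. Setting this equal to supply: 893 - 6ps = -1039 + 8ps, so ps = 138.
Buyers pay pb = 138 − 7 = 131; q' = -1039 + 8·138 = 65.

q' = 65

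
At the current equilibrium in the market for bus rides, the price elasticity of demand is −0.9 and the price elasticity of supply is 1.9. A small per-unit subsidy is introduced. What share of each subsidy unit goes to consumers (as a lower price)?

For a small subsidy around the equilibrium, the benefit split depends on the relative slopes, which at a point are proportional to the elasticities.
Buyer share = εs/(εs + |εd|) = 1.9/(1.9 + 0.9) = 19/28; seller share = |εd|/(εs + |εd|) = 9/28.

Consumer share = 19/28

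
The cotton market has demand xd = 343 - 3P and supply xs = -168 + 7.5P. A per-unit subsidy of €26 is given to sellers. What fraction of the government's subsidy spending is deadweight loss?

DWL / government spending = 195/1769

Pre-subsidy: 343 - 3P = -168 + 7.5P gives P* = 146/3, x* = 197.
With the subsidy, sellers receive Ps = Pb + 26 for each unit, where Pb is the price buyers pay.
Supply in terms of Pb becomes xs = -168 + 7.5(Pb + 26) = 27 + 7.5Pb. Setting this equal to demand: 343 - 3Pb = 27 + 7.5Pb, so Pb = 632/21.
Sellers receive Ps = 632/21 + 26 = 1178/21; x' = 343 − 3·(632/21) = 1769/7.
ΔCS = ½(197 + 1769/7)(146/3 − 632/21) = 204620/49; ΔPS = ½(197 + 1769/7)(1178/21 − 146/3) = 81848/49.
Government spending = 26 × 1769/7 = 45994/7.
DWL = ½ × 26 × (1769/7 − 197) = 5070/7; fraction = (5070/7) / (45994/7) = 195/1769.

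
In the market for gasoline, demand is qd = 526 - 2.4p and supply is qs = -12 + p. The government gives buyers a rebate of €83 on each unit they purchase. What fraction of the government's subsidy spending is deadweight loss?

Pre-subsidy: 526 - 2.4p = -12 + p gives p* = 2690/17, q* = 2486/17.
With the rebate, buyers effectively pay pb = ps − 83, where ps is the price sellers receive.
Demand in terms of ps becomes qd = 526 − 2.4(ps − 83) = 725.2 - 2.4ps. Setting this equal to supply: 725.2 - 2.4ps = -12 + ps, so ps = 3686/17.
Buyers pay pb = 3686/17 − 83 = 2275/17; q' = -12 + 1·(3686/17) = 3482/17.
ΔCS = ½(2486/17 + 3482/17)(2690/17 − 2275/17) = 1238360/289; ΔPS = ½(2486/17 + 3482/17)(3686/17 − 2690/17) = 2972064/289.
Government spending = 83 × 3482/17 = 289006/17.
DWL = ½ × 83 × (3482/17 − 2486/17) = 41334/17; fraction = (41334/17) / (289006/17) = 249/1741.

DWL / government spending = 249/1741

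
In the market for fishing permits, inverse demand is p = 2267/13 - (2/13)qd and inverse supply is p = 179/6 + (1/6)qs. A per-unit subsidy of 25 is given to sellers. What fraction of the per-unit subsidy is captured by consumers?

Consumer share = 0.48

Pre-subsidy: 2267/13 - (2/13)q = 179/6 + (1/6)q gives q* = 451 and p* = 105.
With the subsidy, sellers receive ps = pb + 25 for each unit, where pb is the price buyers pay.
On the curves, pb = 2267/13 - (2/13)q and ps = 179/6 + (1/6)q; the wedge ps − pb = 25 gives 179/6 + (1/6)q − (2267/13 - (2/13)q) = 25, so q' = 529.
Then pb = 2267/13 − (2/13)·529 = 93 and ps = 179/6 + (1/6)·529 = 118.
Buyers' price falls by p* − pb = 105 − 93 = 12; sellers' price rises by ps − p* = 118 − 105 = 13.
So consumers capture 12/25 = 0.48 of each unit of subsidy.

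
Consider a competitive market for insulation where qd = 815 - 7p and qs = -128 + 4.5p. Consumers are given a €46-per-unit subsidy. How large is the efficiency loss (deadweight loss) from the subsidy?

Deadweight loss = €2898

Pre-subsidy: 815 - 7p = -128 + 4.5p gives p* = 82, q* = 241.
With the rebate, buyers effectively pay pb = ps − 46, where ps is the price sellers receive.
Demand in terms of ps becomes qd = 815 − 7(ps − 46) = 1137 - 7ps. Setting this equal to supply: 1137 - 7ps = -128 + 4.5ps, so ps = 110.
Buyers pay pb = 110 − 46 = 64; q' = -128 + 4.5·110 = 367.
The subsidy expands output by 367 − 241 = 126 past the efficient level; on those units the gap between marginal cost and willingness to pay runs from 0 up to 46.
DWL = ½ × 46 × 126 = 2898.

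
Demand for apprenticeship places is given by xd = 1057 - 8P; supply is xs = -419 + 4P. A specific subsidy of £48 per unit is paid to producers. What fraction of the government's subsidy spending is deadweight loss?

Pre-subsidy: 1057 - 8P = -419 + 4P gives P* = 123, x* = 73.
With the subsidy, sellers receive Ps = Pb + 48 for each unit, where Pb is the price buyers pay.
Supply in terms of Pb becomes xs = -419 + 4(Pb + 48) = -227 + 4Pb. Setting this equal to demand: 1057 - 8Pb = -227 + 4Pb, so Pb = 107.
Sellers receive Ps = 107 + 48 = 155; x' = 1057 − 8·107 = 201.
ΔCS = ½(73 + 201)(123 − 107) = 2192; ΔPS = ½(73 + 201)(155 − 123) = 4384.
Government spending = 48 × 201 = 9648.
DWL = ½ × 48 × (201 − 73) = 3072; fraction = 3072 / 9648 = 64/201.

DWL / government spending = 64/201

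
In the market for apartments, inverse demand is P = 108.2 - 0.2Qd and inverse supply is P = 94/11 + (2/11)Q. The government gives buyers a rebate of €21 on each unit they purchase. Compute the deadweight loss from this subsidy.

Deadweight loss = €577.5

Pre-subsidy: 108.2 - 0.2Q = 94/11 + (2/11)Q gives Q* = 261 and P* = 56.
With the rebate, buyers effectively pay Pb = Ps − 21, where Ps is the price sellers receive.
On the curves, Pb = 108.2 - 0.2Q and Ps = 94/11 + (2/11)Q; the wedge Ps − Pb = 21 gives 94/11 + (2/11)Q − (108.2 - 0.2Q) = 21, so Q' = 316.
Then Pb = 108.2 − 0.2·316 = 45 and Ps = 94/11 + (2/11)·316 = 66.
The subsidy expands output by 316 − 261 = 55 past the efficient level; on those units the gap between marginal cost and willingness to pay runs from 0 up to 21.
DWL = ½ × 21 × 55 = 577.5.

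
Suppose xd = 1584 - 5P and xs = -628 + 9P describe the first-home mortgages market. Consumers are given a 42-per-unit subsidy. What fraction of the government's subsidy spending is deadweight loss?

DWL / government spending = 135/1858

Pre-subsidy: 1584 - 5P = -628 + 9P gives P* = 158, x* = 794.
With the rebate, buyers effectively pay Pb = Ps − 42, where Ps is the price sellers receive.
Demand in terms of Ps becomes xd = 1584 − 5(Ps − 42) = 1794 - 5Ps. Setting this equal to supply: 1794 - 5Ps = -628 + 9Ps, so Ps = 173.
Buyers pay Pb = 173 − 42 = 131; x' = -628 + 9·173 = 929.
ΔCS = ½(794 + 929)(158 − 131) = 23260.5; ΔPS = ½(794 + 929)(173 − 158) = 12922.5.
Government spending = 42 × 929 = 39018.
DWL = ½ × 42 × (929 − 794) = 2835; fraction = 2835 / 39018 = 135/1858.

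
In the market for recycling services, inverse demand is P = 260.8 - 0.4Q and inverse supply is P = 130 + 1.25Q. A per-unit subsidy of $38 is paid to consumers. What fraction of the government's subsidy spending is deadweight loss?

DWL / government spending = 95/844

Pre-subsidy: 260.8 - 0.4Q = 130 + 1.25Q gives Q* = 872/11 and P* = 2520/11.
With the rebate, buyers effectively pay Pb = Ps − 38, where Ps is the price sellers receive.
On the curves, Pb = 260.8 - 0.4Q and Ps = 130 + 1.25Q; the wedge Ps − Pb = 38 gives 130 + 1.25Q − (260.8 - 0.4Q) = 38, so Q' = 3376/33.
Then Pb = 260.8 − 0.4·(3376/33) = 7256/33 and Ps = 130 + 1.25·(3376/33) = 8510/33.
ΔCS = ½(872/11 + 3376/33)(2520/11 − 7256/33) = 910784/1089; ΔPS = ½(872/11 + 3376/33)(8510/33 − 2520/11) = 2846200/1089.
Government spending = 38 × 3376/33 = 128288/33.
DWL = ½ × 38 × (3376/33 − 872/11) = 14440/33; fraction = (14440/33) / (128288/33) = 95/844.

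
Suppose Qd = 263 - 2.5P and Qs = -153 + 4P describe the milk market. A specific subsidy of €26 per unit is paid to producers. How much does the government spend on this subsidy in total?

Pre-subsidy: 263 - 2.5P = -153 + 4P gives P* = 64, Q* = 103.
With the subsidy, sellers receive Ps = Pb + 26 for each unit, where Pb is the price buyers pay.
Supply in terms of Pb becomes Qs = -153 + 4(Pb + 26) = -49 + 4Pb. Setting this equal to demand: 263 - 2.5Pb = -49 + 4Pb, so Pb = 48.
Sellers receive Ps = 48 + 26 = 74; Q' = 263 − 2.5·48 = 143.
Government outlay = subsidy × quantity = 26 × 143 = 3718.

Government cost = €3718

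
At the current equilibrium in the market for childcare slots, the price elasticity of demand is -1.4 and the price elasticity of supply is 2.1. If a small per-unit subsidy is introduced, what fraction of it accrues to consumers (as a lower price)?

For a small subsidy around the equilibrium, the benefit split depends on the relative slopes, which at a point are proportional to the elasticities.
Buyer share = εs/(εs + |εd|) = 2.1/(2.1 + 1.4) = 0.6; seller share = |εd|/(εs + |εd|) = 0.4.

Consumer share = 0.6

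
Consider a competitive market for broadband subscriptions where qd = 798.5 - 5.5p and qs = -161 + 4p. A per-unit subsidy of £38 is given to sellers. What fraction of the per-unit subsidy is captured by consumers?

Pre-subsidy: 798.5 - 5.5p = -161 + 4p gives p* = 101, q* = 243.
With the subsidy, sellers receive ps = pb + 38 for each unit, where pb is the price buyers pay.
Supply in terms of pb becomes qs = -161 + 4(pb + 38) = -9 + 4pb. Setting this equal to demand: 798.5 - 5.5pb = -9 + 4pb, so pb = 85.
Sellers receive ps = 85 + 38 = 123; q' = 798.5 − 5.5·85 = 331.
Buyers' price falls by p* − pb = 101 − 85 = 16; sellers' price rises by ps − p* = 123 − 101 = 22.
So consumers capture 16/38 = 8/19 of each unit of subsidy.

Consumer share = 8/19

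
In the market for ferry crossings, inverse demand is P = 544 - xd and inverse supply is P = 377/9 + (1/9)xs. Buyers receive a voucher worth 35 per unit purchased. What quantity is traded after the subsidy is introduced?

Pre-subsidy: 544 - x = 377/9 + (1/9)x gives x* = 451.9 and P* = 92.1.
With the rebate, buyers effectively pay Pb = Ps − 35, where Ps is the price sellers receive.
On the curves, Pb = 544 - x and Ps = 377/9 + (1/9)x; the wedge Ps − Pb = 35 gives 377/9 + (1/9)x − (544 - x) = 35, so x' = 483.4.
Then Pb = 544 − 1·483.4 = 60.6 and Ps = 377/9 + (1/9)·483.4 = 95.6.

x' = 483.4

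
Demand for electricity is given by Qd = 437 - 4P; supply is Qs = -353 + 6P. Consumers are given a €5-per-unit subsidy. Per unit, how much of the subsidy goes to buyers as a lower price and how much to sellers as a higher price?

Buyers gain €3 per unit; sellers gain €2 per unit

Pre-subsidy: 437 - 4P = -353 + 6P gives P* = 79, Q* = 121.
With the rebate, buyers effectively pay Pb = Ps − 5, where Ps is the price sellers receive.
Demand in terms of Ps becomes Qd = 437 − 4(Ps − 5) = 457 - 4Ps. Setting this equal to supply: 457 - 4Ps = -353 + 6Ps, so Ps = 81.
Buyers pay Pb = 81 − 5 = 76; Q' = -353 + 6·81 = 133.
Buyers' price falls by P* − Pb = 79 − 76 = 3; sellers' price rises by Ps − P* = 81 − 79 = 2.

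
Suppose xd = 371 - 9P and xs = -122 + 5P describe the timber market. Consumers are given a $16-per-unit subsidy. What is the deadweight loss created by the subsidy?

Deadweight loss = 2880/7

Pre-subsidy: 371 - 9P = -122 + 5P gives P* = 493/14, x* = 757/14.
With the rebate, buyers effectively pay Pb = Ps − 16, where Ps is the price sellers receive.
Demand in terms of Ps becomes xd = 371 − 9(Ps − 16) = 515 - 9Ps. Setting this equal to supply: 515 - 9Ps = -122 + 5Ps, so Ps = 45.5.
Buyers pay Pb = 45.5 − 16 = 29.5; x' = -122 + 5·45.5 = 105.5.
The subsidy expands output by 105.5 − 757/14 = 360/7 past the efficient level; on those units the gap between marginal cost and willingness to pay runs from 0 up to 16.
DWL = ½ × 16 × 360/7 = 2880/7.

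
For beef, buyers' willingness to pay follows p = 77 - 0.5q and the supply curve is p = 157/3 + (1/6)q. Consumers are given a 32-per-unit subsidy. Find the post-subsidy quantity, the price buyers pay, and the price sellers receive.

Pre-subsidy: 77 - 0.5q = 157/3 + (1/6)q gives q* = 37 and p* = 58.5.
With the rebate, buyers effectively pay pb = ps − 32, where ps is the price sellers receive.
On the curves, pb = 77 - 0.5q and ps = 157/3 + (1/6)q; the wedge ps − pb = 32 gives 157/3 + (1/6)q − (77 - 0.5q) = 32, so q' = 85.
Then pb = 77 − 0.5·85 = 34.5 and ps = 157/3 + (1/6)·85 = 66.5.

q' = 85; buyers pay 34.5; sellers receive 66.5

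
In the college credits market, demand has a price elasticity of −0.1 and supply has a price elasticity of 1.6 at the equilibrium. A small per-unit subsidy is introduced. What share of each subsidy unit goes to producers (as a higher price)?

For a small subsidy around the equilibrium, the benefit split depends on the relative slopes, which at a point are proportional to the elasticities.
Buyer share = εs/(εs + |εd|) = 1.6/(1.6 + 0.1) = 16/17; seller share = |εd|/(εs + |εd|) = 1/17.
So producers capture 1/17 of the subsidy.

Producer share = 1/17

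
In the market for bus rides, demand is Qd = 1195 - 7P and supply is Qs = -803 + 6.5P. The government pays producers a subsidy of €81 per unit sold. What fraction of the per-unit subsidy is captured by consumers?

Consumer share = 13/27

Pre-subsidy: 1195 - 7P = -803 + 6.5P gives P* = 148, Q* = 159.
With the subsidy, sellers receive Ps = Pb + 81 for each unit, where Pb is the price buyers pay.
Supply in terms of Pb becomes Qs = -803 + 6.5(Pb + 81) = -276.5 + 6.5Pb. Setting this equal to demand: 1195 - 7Pb = -276.5 + 6.5Pb, so Pb = 109.
Sellers receive Ps = 109 + 81 = 190; Q' = 1195 − 7·109 = 432.
Buyers' price falls by P* − Pb = 148 − 109 = 39; sellers' price rises by Ps − P* = 190 − 148 = 42.
So consumers capture 39/81 = 13/27 of each unit of subsidy.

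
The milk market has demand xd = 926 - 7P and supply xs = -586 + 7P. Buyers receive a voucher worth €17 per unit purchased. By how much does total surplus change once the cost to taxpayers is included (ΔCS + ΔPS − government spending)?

Net change in total surplus = -€505.75

Pre-subsidy: 926 - 7P = -586 + 7P gives P* = 108, x* = 170.
With the rebate, buyers effectively pay Pb = Ps − 17, where Ps is the price sellers receive.
Demand in terms of Ps becomes xd = 926 − 7(Ps − 17) = 1045 - 7Ps. Setting this equal to supply: 1045 - 7Ps = -586 + 7Ps, so Ps = 116.5.
Buyers pay Pb = 116.5 − 17 = 99.5; x' = -586 + 7·116.5 = 229.5.
ΔCS = ½(170 + 229.5)(108 − 99.5) = 1697.875; ΔPS = ½(170 + 229.5)(116.5 − 108) = 1697.875.
Government spending = 17 × 229.5 = 3901.5.
Net change = 1697.875 + 1697.875 − 3901.5 = -505.75. The loss equals the DWL triangle ½·17·59.5.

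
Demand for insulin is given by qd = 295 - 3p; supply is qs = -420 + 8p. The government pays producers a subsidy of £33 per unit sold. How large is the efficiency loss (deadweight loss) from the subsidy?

Deadweight loss = £1188

Pre-subsidy: 295 - 3p = -420 + 8p gives p* = 65, q* = 100.
With the subsidy, sellers receive ps = pb + 33 for each unit, where pb is the price buyers pay.
Supply in terms of pb becomes qs = -420 + 8(pb + 33) = -156 + 8pb. Setting this equal to demand: 295 - 3pb = -156 + 8pb, so pb = 41.
Sellers receive ps = 41 + 33 = 74; q' = 295 − 3·41 = 172.
The subsidy expands output by 172 − 100 = 72 past the efficient level; on those units the gap between marginal cost and willingness to pay runs from 0 up to 33.
DWL = ½ × 33 × 72 = 1188.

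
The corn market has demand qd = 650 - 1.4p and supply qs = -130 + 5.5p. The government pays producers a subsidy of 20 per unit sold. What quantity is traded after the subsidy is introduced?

Pre-subsidy: 650 - 1.4p = -130 + 5.5p gives p* = 2600/23, q* = 11310/23.
With the subsidy, sellers receive ps = pb + 20 for each unit, where pb is the price buyers pay.
Supply in terms of pb becomes qs = -130 + 5.5(pb + 20) = -20 + 5.5pb. Setting this equal to demand: 650 - 1.4pb = -20 + 5.5pb, so pb = 6700/69.
Sellers receive ps = 6700/69 + 20 = 8080/69; q' = 650 − 1.4·(6700/69) = 35470/69.

q' = 35470/69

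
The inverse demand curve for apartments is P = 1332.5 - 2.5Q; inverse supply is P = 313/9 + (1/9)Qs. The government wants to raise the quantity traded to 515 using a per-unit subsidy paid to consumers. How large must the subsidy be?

Required subsidy s = 47 per unit

At Q = 515, from the demand curve buyers pay Pb = 1332.5 − 2.5·515 = 45; from the supply curve sellers need Ps = 313/9 + (1/9)·515 = 92.
The subsidy must fill the gap: s = Ps − Pb = 92 − 45 = 47.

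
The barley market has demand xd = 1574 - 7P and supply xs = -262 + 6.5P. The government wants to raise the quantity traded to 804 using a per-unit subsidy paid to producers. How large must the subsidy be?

Required subsidy s = 54 per unit

At x = 804, invert demand for the buyer price: Pb = (1574 − 804)/7 = 110; invert supply for the seller price: Ps = (804 − (-262))/6.5 = 164.
The subsidy must fill the gap: s = Ps − Pb = 164 − 110 = 54.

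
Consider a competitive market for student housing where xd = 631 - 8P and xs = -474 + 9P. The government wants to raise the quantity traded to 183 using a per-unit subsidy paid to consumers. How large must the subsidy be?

At x = 183, invert demand for the buyer price: Pb = (631 − 183)/8 = 56; invert supply for the seller price: Ps = (183 − (-474))/9 = 73.
The subsidy must fill the gap: s = Ps − Pb = 73 − 56 = 17.

Required subsidy s = 17 per unit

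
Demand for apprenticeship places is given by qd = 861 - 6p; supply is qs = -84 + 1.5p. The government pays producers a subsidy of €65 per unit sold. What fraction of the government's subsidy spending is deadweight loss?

Pre-subsidy: 861 - 6p = -84 + 1.5p gives p* = 126, q* = 105.
With the subsidy, sellers receive ps = pb + 65 for each unit, where pb is the price buyers pay.
Supply in terms of pb becomes qs = -84 + 1.5(pb + 65) = 13.5 + 1.5pb. Setting this equal to demand: 861 - 6pb = 13.5 + 1.5pb, so pb = 113.
Sellers receive ps = 113 + 65 = 178; q' = 861 − 6·113 = 183.
ΔCS = ½(105 + 183)(126 − 113) = 1872; ΔPS = ½(105 + 183)(178 − 126) = 7488.
Government spending = 65 × 183 = 11895.
DWL = ½ × 65 × (183 − 105) = 2535; fraction = 2535 / 11895 = 13/61.

DWL / government spending = 13/61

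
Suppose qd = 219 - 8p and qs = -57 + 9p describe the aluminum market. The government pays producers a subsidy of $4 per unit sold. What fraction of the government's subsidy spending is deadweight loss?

DWL / government spending = 48/601

Pre-subsidy: 219 - 8p = -57 + 9p gives p* = 276/17, q* = 1515/17.
With the subsidy, sellers receive ps = pb + 4 for each unit, where pb is the price buyers pay.
Supply in terms of pb becomes qs = -57 + 9(pb + 4) = -21 + 9pb. Setting this equal to demand: 219 - 8pb = -21 + 9pb, so pb = 240/17.
Sellers receive ps = 240/17 + 4 = 308/17; q' = 219 − 8·(240/17) = 1803/17.
ΔCS = ½(1515/17 + 1803/17)(276/17 − 240/17) = 59724/289; ΔPS = ½(1515/17 + 1803/17)(308/17 − 276/17) = 53088/289.
Government spending = 4 × 1803/17 = 7212/17.
DWL = ½ × 4 × (1803/17 − 1515/17) = 576/17; fraction = (576/17) / (7212/17) = 48/601.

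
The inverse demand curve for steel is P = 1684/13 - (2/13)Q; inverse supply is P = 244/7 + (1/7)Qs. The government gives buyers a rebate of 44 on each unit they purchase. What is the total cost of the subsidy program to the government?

Pre-subsidy: 1684/13 - (2/13)Q = 244/7 + (1/7)Q gives Q* = 2872/9 and P* = 724/9.
With the rebate, buyers effectively pay Pb = Ps − 44, where Ps is the price sellers receive.
On the curves, Pb = 1684/13 - (2/13)Q and Ps = 244/7 + (1/7)Q; the wedge Ps − Pb = 44 gives 244/7 + (1/7)Q − (1684/13 - (2/13)Q) = 44, so Q' = 12620/27.
Then Pb = 1684/13 − (2/13)·(12620/27) = 1556/27 and Ps = 244/7 + (1/7)·(12620/27) = 2744/27.
Government outlay = subsidy × quantity = 44 × 12620/27 = 555280/27.

Government cost = 555280/27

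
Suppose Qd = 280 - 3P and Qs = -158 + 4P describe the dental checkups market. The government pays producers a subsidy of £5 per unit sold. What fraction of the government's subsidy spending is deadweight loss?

Pre-subsidy: 280 - 3P = -158 + 4P gives P* = 438/7, Q* = 646/7.
With the subsidy, sellers receive Ps = Pb + 5 for each unit, where Pb is the price buyers pay.
Supply in terms of Pb becomes Qs = -158 + 4(Pb + 5) = -138 + 4Pb. Setting this equal to demand: 280 - 3Pb = -138 + 4Pb, so Pb = 418/7.
Sellers receive Ps = 418/7 + 5 = 453/7; Q' = 280 − 3·(418/7) = 706/7.
ΔCS = ½(646/7 + 706/7)(438/7 − 418/7) = 13520/49; ΔPS = ½(646/7 + 706/7)(453/7 − 438/7) = 10140/49.
Government spending = 5 × 706/7 = 3530/7.
DWL = ½ × 5 × (706/7 − 646/7) = 150/7; fraction = (150/7) / (3530/7) = 15/353.

DWL / government spending = 15/353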